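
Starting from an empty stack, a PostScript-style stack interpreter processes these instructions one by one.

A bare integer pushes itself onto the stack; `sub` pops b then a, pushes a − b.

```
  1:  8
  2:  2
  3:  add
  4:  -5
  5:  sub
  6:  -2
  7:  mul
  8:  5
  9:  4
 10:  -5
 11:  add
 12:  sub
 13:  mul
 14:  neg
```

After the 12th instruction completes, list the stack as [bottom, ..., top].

8   : 8
2   : 8 2
add : 10
-5  : 10 -5
sub : 15
-2  : 15 -2
mul : -30
5   : -30 5
4   : -30 5 4
-5  : -30 5 4 -5
add : -30 5 -1
sub : -30 6

[-30, 6]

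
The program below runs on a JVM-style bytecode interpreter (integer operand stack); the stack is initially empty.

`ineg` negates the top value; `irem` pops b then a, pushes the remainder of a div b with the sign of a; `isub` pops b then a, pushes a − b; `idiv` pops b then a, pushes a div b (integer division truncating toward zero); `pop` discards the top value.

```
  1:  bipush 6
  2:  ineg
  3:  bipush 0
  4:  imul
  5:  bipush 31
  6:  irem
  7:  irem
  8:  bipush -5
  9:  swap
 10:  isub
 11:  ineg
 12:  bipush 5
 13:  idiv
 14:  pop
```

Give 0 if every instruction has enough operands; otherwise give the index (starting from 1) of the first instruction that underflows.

bipush 6  : [6]
ineg      : [-6]
bipush 0  : [-6, 0]
imul      : [0]
bipush 31 : [0, 31]
irem      : [0]
irem  — needs 2 operands, stack has 1 → underflow

7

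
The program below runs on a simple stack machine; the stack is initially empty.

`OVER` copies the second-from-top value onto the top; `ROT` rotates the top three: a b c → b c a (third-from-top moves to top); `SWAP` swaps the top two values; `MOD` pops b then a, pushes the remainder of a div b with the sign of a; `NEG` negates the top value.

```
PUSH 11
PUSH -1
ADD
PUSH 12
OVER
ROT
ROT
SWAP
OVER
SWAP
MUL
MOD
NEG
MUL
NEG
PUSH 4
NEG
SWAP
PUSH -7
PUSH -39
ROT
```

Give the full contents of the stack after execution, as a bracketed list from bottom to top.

PUSH 11  → 11
PUSH -1  → 11 -1
ADD      → 10
PUSH 12  → 10 12
OVER     → 10 12 10
ROT      → 12 10 10
ROT      → 10 10 12
SWAP     → 10 12 10
OVER     → 10 12 10 12
SWAP     → 10 12 12 10
MUL      → 10 12 120
MOD      → 10 12
NEG      → 10 -12
MUL      → -120
NEG      → 120
PUSH 4   → 120 4
NEG      → 120 -4
SWAP     → -4 120
PUSH -7  → -4 120 -7
PUSH -39 → -4 120 -7 -39
ROT      → -4 -7 -39 120

[-4, -7, -39, 120]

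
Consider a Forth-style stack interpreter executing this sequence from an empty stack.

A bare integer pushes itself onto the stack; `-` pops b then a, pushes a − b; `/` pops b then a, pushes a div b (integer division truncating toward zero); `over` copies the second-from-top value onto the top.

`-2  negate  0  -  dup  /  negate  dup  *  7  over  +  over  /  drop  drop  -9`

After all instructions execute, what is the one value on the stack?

-9

-2     -> [-2]
negate -> [2]
0      -> [2, 0]
-      -> [2]
dup    -> [2, 2]
/      -> [1]
negate -> [-1]
dup    -> [-1, -1]
*      -> [1]
7      -> [1, 7]
over   -> [1, 7, 1]
+      -> [1, 8]
over   -> [1, 8, 1]
/      -> [1, 8]
drop   -> [1]
drop   -> []
-9     -> [-9]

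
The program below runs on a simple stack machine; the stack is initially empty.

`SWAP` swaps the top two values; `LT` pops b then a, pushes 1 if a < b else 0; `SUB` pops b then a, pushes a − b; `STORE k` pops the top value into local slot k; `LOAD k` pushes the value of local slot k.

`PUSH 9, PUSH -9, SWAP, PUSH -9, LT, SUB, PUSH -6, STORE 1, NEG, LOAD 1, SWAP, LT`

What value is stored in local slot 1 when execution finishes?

PUSH 9  → [9]
PUSH -9 → [9, -9]
SWAP    → [-9, 9]
PUSH -9 → [-9, 9, -9]
LT      → [-9, 0]
SUB     → [-9]
PUSH -6 → [-9, -6]
STORE 1 → [-9]
NEG     → [9]
LOAD 1  → [9, -6]
SWAP    → [-6, 9]
LT      → [1]

-6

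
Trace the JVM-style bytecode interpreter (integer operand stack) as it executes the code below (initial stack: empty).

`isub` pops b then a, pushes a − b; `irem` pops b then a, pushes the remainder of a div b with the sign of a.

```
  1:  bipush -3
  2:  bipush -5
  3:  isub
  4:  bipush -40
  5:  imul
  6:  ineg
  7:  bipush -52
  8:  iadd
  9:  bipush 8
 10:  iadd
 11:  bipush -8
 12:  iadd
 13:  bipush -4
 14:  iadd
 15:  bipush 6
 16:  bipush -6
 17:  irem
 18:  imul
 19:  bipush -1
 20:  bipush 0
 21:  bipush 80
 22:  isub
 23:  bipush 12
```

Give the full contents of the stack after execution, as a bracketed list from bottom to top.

bipush -3  : [-3]
bipush -5  : [-3, -5]
isub       : [2]
bipush -40 : [2, -40]
imul       : [-80]
ineg       : [80]
bipush -52 : [80, -52]
iadd       : [28]
bipush 8   : [28, 8]
iadd       : [36]
bipush -8  : [36, -8]
iadd       : [28]
bipush -4  : [28, -4]
iadd       : [24]
bipush 6   : [24, 6]
bipush -6  : [24, 6, -6]
irem       : [24, 0]
imul       : [0]
bipush -1  : [0, -1]
bipush 0   : [0, -1, 0]
bipush 80  : [0, -1, 0, 80]
isub       : [0, -1, -80]
bipush 12  : [0, -1, -80, 12]

[0, -1, -80, 12]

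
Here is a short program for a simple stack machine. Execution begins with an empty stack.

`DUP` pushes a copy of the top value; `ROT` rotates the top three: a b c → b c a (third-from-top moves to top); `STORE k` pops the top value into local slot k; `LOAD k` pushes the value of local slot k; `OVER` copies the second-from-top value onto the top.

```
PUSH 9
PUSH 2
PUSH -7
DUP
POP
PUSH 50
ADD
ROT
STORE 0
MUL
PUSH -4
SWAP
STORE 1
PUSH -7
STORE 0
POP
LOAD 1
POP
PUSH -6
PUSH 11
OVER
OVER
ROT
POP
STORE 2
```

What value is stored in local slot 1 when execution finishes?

PUSH 9   [9]
PUSH 2   [9, 2]
PUSH -7  [9, 2, -7]
DUP      [9, 2, -7, -7]
POP      [9, 2, -7]
PUSH 50  [9, 2, -7, 50]
ADD      [9, 2, 43]
ROT      [2, 43, 9]
STORE 0  [2, 43]
MUL      [86]
PUSH -4  [86, -4]
SWAP     [-4, 86]
STORE 1  [-4]
PUSH -7  [-4, -7]
STORE 0  [-4]
POP      []
LOAD 1   [86]
POP      []
PUSH -6  [-6]
PUSH 11  [-6, 11]
OVER     [-6, 11, -6]
OVER     [-6, 11, -6, 11]
ROT      [-6, -6, 11, 11]
POP      [-6, -6, 11]
STORE 2  [-6, -6]

86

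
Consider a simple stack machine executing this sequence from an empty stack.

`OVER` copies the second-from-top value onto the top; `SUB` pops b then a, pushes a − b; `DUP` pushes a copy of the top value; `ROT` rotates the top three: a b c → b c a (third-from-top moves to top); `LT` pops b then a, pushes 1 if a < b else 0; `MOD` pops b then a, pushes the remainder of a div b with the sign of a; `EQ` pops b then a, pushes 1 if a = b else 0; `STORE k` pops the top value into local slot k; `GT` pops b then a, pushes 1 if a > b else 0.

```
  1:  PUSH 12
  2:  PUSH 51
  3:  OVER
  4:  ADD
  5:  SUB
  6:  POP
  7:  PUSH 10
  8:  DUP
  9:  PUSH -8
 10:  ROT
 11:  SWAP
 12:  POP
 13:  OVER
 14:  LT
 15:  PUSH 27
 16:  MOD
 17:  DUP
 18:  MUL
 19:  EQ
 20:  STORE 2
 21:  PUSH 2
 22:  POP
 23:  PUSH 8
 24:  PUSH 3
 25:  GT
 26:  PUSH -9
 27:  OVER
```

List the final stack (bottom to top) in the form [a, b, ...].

[1, -9, 1]

PUSH 12  [12]
PUSH 51  [12, 51]
OVER     [12, 51, 12]
ADD      [12, 63]
SUB      [-51]
POP      []
PUSH 10  [10]
DUP      [10, 10]
PUSH -8  [10, 10, -8]
ROT      [10, -8, 10]
SWAP     [10, 10, -8]
POP      [10, 10]
OVER     [10, 10, 10]
LT       [10, 0]
PUSH 27  [10, 0, 27]
MOD      [10, 0]
DUP      [10, 0, 0]
MUL      [10, 0]
EQ       [0]
STORE 2  []
PUSH 2   [2]
POP      []
PUSH 8   [8]
PUSH 3   [8, 3]
GT       [1]
PUSH -9  [1, -9]
OVER     [1, -9, 1]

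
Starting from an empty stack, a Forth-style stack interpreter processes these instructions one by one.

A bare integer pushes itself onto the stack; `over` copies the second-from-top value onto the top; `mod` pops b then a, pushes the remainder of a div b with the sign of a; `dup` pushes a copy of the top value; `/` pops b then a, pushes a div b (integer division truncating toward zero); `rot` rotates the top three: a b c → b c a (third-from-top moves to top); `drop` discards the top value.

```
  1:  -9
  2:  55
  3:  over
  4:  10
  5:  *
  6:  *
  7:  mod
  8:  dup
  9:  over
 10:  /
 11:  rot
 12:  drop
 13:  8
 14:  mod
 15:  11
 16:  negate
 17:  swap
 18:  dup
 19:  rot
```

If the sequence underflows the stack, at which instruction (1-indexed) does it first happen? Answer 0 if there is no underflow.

-9   : [-9]
55   : [-9, 55]
over : [-9, 55, -9]
10   : [-9, 55, -9, 10]
*    : [-9, 55, -90]
*    : [-9, -4950]
mod  : [-9]
dup  : [-9, -9]
over : [-9, -9, -9]
/    : [-9, 1]
rot  — needs 3 operands, stack has 2 → underflow

11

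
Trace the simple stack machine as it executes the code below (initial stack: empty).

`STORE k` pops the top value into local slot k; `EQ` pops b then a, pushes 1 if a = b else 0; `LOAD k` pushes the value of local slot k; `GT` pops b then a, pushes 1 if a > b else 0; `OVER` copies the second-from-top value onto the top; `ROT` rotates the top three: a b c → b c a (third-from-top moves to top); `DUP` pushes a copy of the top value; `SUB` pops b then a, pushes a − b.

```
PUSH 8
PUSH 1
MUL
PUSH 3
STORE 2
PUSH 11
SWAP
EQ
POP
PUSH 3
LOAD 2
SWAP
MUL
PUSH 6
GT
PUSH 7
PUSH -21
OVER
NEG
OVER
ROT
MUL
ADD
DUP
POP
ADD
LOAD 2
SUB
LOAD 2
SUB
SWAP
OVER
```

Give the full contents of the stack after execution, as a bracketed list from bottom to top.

PUSH 8   : [8]
PUSH 1   : [8, 1]
MUL      : [8]
PUSH 3   : [8, 3]
STORE 2  : [8]
PUSH 11  : [8, 11]
SWAP     : [11, 8]
EQ       : [0]
POP      : []
PUSH 3   : [3]
LOAD 2   : [3, 3]
SWAP     : [3, 3]
MUL      : [9]
PUSH 6   : [9, 6]
GT       : [1]
PUSH 7   : [1, 7]
PUSH -21 : [1, 7, -21]
OVER     : [1, 7, -21, 7]
NEG      : [1, 7, -21, -7]
OVER     : [1, 7, -21, -7, -21]
ROT      : [1, 7, -7, -21, -21]
MUL      : [1, 7, -7, 441]
ADD      : [1, 7, 434]
DUP      : [1, 7, 434, 434]
POP      : [1, 7, 434]
ADD      : [1, 441]
LOAD 2   : [1, 441, 3]
SUB      : [1, 438]
LOAD 2   : [1, 438, 3]
SUB      : [1, 435]
SWAP     : [435, 1]
OVER     : [435, 1, 435]

[435, 1, 435]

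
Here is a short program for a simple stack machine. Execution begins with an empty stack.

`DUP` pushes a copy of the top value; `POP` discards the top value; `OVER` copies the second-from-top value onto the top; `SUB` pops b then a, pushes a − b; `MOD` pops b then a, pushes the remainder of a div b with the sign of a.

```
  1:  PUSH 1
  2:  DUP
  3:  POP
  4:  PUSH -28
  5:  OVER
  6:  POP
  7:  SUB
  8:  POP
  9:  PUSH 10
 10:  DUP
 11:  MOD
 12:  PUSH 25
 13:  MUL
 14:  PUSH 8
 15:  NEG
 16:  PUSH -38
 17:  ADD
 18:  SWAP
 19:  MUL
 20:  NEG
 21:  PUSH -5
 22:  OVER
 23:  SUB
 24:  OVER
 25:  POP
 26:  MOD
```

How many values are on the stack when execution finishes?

PUSH 1    1
DUP       1 1
POP       1
PUSH -28  1 -28
OVER      1 -28 1
POP       1 -28
SUB       29
POP       (empty)
PUSH 10   10
DUP       10 10
MOD       0
PUSH 25   0 25
MUL       0
PUSH 8    0 8
NEG       0 -8
PUSH -38  0 -8 -38
ADD       0 -46
SWAP      -46 0
MUL       0
NEG       0
PUSH -5   0 -5
OVER      0 -5 0
SUB       0 -5
OVER      0 -5 0
POP       0 -5
MOD       0

1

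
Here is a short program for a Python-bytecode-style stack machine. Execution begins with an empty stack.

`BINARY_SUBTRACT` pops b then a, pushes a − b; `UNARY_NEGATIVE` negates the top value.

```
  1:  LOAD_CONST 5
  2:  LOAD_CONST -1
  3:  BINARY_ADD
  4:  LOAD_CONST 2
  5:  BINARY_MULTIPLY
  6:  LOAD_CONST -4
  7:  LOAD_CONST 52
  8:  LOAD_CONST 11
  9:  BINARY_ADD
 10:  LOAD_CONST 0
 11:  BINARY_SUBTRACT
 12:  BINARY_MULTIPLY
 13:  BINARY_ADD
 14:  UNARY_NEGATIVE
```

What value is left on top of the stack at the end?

244

LOAD_CONST 5    : 5
LOAD_CONST -1   : 5 -1
BINARY_ADD      : 4
LOAD_CONST 2    : 4 2
BINARY_MULTIPLY : 8
LOAD_CONST -4   : 8 -4
LOAD_CONST 52   : 8 -4 52
LOAD_CONST 11   : 8 -4 52 11
BINARY_ADD      : 8 -4 63
LOAD_CONST 0    : 8 -4 63 0
BINARY_SUBTRACT : 8 -4 63
BINARY_MULTIPLY : 8 -252
BINARY_ADD      : -244
UNARY_NEGATIVE  : 244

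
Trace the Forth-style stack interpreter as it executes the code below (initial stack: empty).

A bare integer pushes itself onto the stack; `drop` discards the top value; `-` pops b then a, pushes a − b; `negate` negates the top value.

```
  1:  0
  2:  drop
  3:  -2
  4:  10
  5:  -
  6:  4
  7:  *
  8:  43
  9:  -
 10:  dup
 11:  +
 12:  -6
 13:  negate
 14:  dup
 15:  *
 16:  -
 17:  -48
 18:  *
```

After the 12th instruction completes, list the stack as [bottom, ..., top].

[-182, -6]

0    : [0]
drop : []
-2   : [-2]
10   : [-2, 10]
-    : [-12]
4    : [-12, 4]
*    : [-48]
43   : [-48, 43]
-    : [-91]
dup  : [-91, -91]
+    : [-182]
-6   : [-182, -6]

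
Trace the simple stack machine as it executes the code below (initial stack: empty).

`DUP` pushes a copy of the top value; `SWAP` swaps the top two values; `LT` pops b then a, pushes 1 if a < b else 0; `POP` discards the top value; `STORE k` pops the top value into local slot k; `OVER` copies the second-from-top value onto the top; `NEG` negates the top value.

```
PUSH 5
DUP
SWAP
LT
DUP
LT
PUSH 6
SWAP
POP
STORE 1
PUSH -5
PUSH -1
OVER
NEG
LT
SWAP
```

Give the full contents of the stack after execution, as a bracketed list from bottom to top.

[1, -5]

PUSH 5  -> 5
DUP     -> 5 5
SWAP    -> 5 5
LT      -> 0
DUP     -> 0 0
LT      -> 0
PUSH 6  -> 0 6
SWAP    -> 6 0
POP     -> 6
STORE 1 -> (empty)
PUSH -5 -> -5
PUSH -1 -> -5 -1
OVER    -> -5 -1 -5
NEG     -> -5 -1 5
LT      -> -5 1
SWAP    -> 1 -5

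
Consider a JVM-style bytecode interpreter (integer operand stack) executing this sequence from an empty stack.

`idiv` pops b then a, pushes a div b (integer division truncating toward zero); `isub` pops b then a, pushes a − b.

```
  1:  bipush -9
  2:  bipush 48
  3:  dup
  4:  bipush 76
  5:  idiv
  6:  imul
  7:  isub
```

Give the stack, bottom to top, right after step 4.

bipush -9 : -9
bipush 48 : -9 48
dup       : -9 48 48
bipush 76 : -9 48 48 76

[-9, 48, 48, 76]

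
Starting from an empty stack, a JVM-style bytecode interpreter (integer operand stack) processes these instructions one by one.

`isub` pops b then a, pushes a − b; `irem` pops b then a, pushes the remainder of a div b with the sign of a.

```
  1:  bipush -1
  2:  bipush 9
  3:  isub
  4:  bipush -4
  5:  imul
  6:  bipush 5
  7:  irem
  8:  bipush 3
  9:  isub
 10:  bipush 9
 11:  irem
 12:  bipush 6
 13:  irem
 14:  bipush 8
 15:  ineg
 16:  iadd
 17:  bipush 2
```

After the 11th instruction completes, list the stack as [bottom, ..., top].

[-3]

bipush -1 → -1
bipush 9  → -1 9
isub      → -10
bipush -4 → -10 -4
imul      → 40
bipush 5  → 40 5
irem      → 0
bipush 3  → 0 3
isub      → -3
bipush 9  → -3 9
irem      → -3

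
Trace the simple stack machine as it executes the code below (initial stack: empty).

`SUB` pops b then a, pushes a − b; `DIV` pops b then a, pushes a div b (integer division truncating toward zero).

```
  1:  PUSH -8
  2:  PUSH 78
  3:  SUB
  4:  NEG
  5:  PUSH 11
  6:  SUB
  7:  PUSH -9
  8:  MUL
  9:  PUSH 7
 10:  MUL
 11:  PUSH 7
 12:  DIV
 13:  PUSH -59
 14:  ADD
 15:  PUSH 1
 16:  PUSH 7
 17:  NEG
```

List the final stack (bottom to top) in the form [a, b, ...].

PUSH -8  → -8
PUSH 78  → -8 78
SUB      → -86
NEG      → 86
PUSH 11  → 86 11
SUB      → 75
PUSH -9  → 75 -9
MUL      → -675
PUSH 7   → -675 7
MUL      → -4725
PUSH 7   → -4725 7
DIV      → -675
PUSH -59 → -675 -59
ADD      → -734
PUSH 1   → -734 1
PUSH 7   → -734 1 7
NEG      → -734 1 -7

[-734, 1, -7]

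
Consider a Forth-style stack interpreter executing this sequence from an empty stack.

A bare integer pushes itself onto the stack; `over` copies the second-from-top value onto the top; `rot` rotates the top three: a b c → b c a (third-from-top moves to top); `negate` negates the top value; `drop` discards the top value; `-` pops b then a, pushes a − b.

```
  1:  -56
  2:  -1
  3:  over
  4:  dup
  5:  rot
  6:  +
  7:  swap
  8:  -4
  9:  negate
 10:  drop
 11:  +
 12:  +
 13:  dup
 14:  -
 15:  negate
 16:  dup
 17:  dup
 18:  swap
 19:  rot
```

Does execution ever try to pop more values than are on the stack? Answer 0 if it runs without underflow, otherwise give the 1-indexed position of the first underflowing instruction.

-56    → [-56]
-1     → [-56, -1]
over   → [-56, -1, -56]
dup    → [-56, -1, -56, -56]
rot    → [-56, -56, -56, -1]
+      → [-56, -56, -57]
swap   → [-56, -57, -56]
-4     → [-56, -57, -56, -4]
negate → [-56, -57, -56, 4]
drop   → [-56, -57, -56]
+      → [-56, -113]
+      → [-169]
dup    → [-169, -169]
-      → [0]
negate → [0]
dup    → [0, 0]
dup    → [0, 0, 0]
swap   → [0, 0, 0]
rot    → [0, 0, 0]

0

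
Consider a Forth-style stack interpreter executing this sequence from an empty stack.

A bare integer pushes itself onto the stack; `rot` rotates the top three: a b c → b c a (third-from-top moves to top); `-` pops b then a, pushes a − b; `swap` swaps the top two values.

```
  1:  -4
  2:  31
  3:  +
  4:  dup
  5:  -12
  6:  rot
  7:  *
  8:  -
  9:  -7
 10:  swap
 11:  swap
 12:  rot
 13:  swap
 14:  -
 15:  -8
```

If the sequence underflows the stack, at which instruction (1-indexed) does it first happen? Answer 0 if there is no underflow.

12

-4   : -4
31   : -4 31
+    : 27
dup  : 27 27
-12  : 27 27 -12
rot  : 27 -12 27
*    : 27 -324
-    : 351
-7   : 351 -7
swap : -7 351
swap : 351 -7
rot  — needs 3 operands, stack has 2 → underflow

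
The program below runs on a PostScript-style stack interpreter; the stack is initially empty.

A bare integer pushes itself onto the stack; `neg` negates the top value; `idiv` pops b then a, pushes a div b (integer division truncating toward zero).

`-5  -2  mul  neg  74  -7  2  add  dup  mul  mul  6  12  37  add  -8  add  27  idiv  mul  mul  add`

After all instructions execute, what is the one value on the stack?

-5   : -5
-2   : -5 -2
mul  : 10
neg  : -10
74   : -10 74
-7   : -10 74 -7
2    : -10 74 -7 2
add  : -10 74 -5
dup  : -10 74 -5 -5
mul  : -10 74 25
mul  : -10 1850
6    : -10 1850 6
12   : -10 1850 6 12
37   : -10 1850 6 12 37
add  : -10 1850 6 49
-8   : -10 1850 6 49 -8
add  : -10 1850 6 41
27   : -10 1850 6 41 27
idiv : -10 1850 6 1
mul  : -10 1850 6
mul  : -10 11100
add  : 11090

11090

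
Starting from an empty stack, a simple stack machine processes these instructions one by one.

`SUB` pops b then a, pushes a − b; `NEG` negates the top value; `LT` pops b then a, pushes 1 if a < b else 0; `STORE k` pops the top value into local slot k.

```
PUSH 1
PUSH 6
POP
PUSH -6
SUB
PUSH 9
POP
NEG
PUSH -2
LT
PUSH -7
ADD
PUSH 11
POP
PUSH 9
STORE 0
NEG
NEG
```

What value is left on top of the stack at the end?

-6

PUSH 1  → [1]
PUSH 6  → [1, 6]
POP     → [1]
PUSH -6 → [1, -6]
SUB     → [7]
PUSH 9  → [7, 9]
POP     → [7]
NEG     → [-7]
PUSH -2 → [-7, -2]
LT      → [1]
PUSH -7 → [1, -7]
ADD     → [-6]
PUSH 11 → [-6, 11]
POP     → [-6]
PUSH 9  → [-6, 9]
STORE 0 → [-6]
NEG     → [6]
NEG     → [-6]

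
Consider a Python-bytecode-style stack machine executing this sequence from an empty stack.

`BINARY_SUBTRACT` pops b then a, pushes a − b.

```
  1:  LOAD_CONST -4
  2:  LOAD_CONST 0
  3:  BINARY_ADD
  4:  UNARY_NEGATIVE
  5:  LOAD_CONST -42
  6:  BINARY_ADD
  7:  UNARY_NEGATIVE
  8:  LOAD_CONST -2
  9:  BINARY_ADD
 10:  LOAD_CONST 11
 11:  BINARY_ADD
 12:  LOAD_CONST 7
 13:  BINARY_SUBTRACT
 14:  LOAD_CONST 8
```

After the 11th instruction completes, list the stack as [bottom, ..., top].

LOAD_CONST -4  → -4
LOAD_CONST 0   → -4 0
BINARY_ADD     → -4
UNARY_NEGATIVE → 4
LOAD_CONST -42 → 4 -42
BINARY_ADD     → -38
UNARY_NEGATIVE → 38
LOAD_CONST -2  → 38 -2
BINARY_ADD     → 36
LOAD_CONST 11  → 36 11
BINARY_ADD     → 47

[47]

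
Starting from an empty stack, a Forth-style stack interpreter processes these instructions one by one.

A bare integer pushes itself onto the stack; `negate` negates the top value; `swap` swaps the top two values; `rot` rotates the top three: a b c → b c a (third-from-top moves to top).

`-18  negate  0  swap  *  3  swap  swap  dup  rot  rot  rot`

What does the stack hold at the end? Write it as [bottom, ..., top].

-18    -> -18
negate -> 18
0      -> 18 0
swap   -> 0 18
*      -> 0
3      -> 0 3
swap   -> 3 0
swap   -> 0 3
dup    -> 0 3 3
rot    -> 3 3 0
rot    -> 3 0 3
rot    -> 0 3 3

[0, 3, 3]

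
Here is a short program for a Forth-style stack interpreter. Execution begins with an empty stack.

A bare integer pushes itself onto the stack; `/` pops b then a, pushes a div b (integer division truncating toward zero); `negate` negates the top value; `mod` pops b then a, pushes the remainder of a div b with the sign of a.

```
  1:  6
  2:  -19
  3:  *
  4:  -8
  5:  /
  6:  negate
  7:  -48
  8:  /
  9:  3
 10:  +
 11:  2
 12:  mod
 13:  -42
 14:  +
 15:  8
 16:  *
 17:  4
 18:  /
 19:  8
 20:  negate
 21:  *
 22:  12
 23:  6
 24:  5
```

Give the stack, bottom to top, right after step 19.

[-82, 8]

6      → [6]
-19    → [6, -19]
*      → [-114]
-8     → [-114, -8]
/      → [14]
negate → [-14]
-48    → [-14, -48]
/      → [0]
3      → [0, 3]
+      → [3]
2      → [3, 2]
mod    → [1]
-42    → [1, -42]
+      → [-41]
8      → [-41, 8]
*      → [-328]
4      → [-328, 4]
/      → [-82]
8      → [-82, 8]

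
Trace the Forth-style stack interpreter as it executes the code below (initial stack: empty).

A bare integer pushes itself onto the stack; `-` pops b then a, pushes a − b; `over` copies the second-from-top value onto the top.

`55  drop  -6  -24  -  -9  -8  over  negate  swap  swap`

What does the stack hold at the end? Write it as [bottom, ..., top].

55     → 55
drop   → (empty)
-6     → -6
-24    → -6 -24
-      → 18
-9     → 18 -9
-8     → 18 -9 -8
over   → 18 -9 -8 -9
negate → 18 -9 -8 9
swap   → 18 -9 9 -8
swap   → 18 -9 -8 9

[18, -9, -8, 9]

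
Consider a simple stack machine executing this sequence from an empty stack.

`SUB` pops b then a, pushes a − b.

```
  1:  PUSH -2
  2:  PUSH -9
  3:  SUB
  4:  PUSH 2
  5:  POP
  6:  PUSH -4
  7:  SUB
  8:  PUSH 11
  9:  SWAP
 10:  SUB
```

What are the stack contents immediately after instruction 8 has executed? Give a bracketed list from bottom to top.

PUSH -2 : [-2]
PUSH -9 : [-2, -9]
SUB     : [7]
PUSH 2  : [7, 2]
POP     : [7]
PUSH -4 : [7, -4]
SUB     : [11]
PUSH 11 : [11, 11]

[11, 11]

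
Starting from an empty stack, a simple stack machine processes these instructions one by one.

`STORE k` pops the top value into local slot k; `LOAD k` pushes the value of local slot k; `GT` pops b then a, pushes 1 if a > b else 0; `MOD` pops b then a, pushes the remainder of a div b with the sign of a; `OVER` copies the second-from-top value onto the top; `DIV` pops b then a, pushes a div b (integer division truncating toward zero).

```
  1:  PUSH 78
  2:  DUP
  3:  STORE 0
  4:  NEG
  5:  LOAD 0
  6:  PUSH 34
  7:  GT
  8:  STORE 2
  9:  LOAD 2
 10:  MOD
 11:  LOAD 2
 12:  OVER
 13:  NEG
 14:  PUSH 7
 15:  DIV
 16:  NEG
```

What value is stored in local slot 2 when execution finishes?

1

PUSH 78 → [78]
DUP     → [78, 78]
STORE 0 → [78]
NEG     → [-78]
LOAD 0  → [-78, 78]
PUSH 34 → [-78, 78, 34]
GT      → [-78, 1]
STORE 2 → [-78]
LOAD 2  → [-78, 1]
MOD     → [0]
LOAD 2  → [0, 1]
OVER    → [0, 1, 0]
NEG     → [0, 1, 0]
PUSH 7  → [0, 1, 0, 7]
DIV     → [0, 1, 0]
NEG     → [0, 1, 0]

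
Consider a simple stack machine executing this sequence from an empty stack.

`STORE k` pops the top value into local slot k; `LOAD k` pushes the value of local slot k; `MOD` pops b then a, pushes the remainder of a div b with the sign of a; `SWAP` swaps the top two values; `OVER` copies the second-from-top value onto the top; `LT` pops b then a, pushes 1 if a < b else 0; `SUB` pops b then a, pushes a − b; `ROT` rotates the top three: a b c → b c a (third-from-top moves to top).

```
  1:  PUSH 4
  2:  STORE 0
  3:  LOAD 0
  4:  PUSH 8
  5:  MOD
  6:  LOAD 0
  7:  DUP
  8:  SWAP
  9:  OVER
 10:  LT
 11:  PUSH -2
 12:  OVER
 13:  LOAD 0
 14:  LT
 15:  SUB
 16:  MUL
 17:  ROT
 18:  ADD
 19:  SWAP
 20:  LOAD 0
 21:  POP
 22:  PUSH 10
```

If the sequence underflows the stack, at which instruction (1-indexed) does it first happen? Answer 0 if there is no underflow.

0

PUSH 4  → 4
STORE 0 → (empty)
LOAD 0  → 4
PUSH 8  → 4 8
MOD     → 4
LOAD 0  → 4 4
DUP     → 4 4 4
SWAP    → 4 4 4
OVER    → 4 4 4 4
LT      → 4 4 0
PUSH -2 → 4 4 0 -2
OVER    → 4 4 0 -2 0
LOAD 0  → 4 4 0 -2 0 4
LT      → 4 4 0 -2 1
SUB     → 4 4 0 -3
MUL     → 4 4 0
ROT     → 4 0 4
ADD     → 4 4
SWAP    → 4 4
LOAD 0  → 4 4 4
POP     → 4 4
PUSH 10 → 4 4 10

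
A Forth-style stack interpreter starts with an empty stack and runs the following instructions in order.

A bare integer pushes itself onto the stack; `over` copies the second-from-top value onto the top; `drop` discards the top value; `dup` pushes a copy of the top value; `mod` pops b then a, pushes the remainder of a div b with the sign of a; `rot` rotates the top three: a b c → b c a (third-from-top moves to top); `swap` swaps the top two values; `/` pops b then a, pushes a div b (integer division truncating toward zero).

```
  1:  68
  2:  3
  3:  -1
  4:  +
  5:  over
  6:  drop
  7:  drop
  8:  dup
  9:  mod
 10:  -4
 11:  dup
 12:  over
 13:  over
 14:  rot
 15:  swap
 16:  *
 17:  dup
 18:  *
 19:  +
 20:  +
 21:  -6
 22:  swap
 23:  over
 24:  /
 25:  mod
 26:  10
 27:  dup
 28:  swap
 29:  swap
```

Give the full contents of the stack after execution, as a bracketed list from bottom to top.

[0, -6, 10, 10]

68   -> 68
3    -> 68 3
-1   -> 68 3 -1
+    -> 68 2
over -> 68 2 68
drop -> 68 2
drop -> 68
dup  -> 68 68
mod  -> 0
-4   -> 0 -4
dup  -> 0 -4 -4
over -> 0 -4 -4 -4
over -> 0 -4 -4 -4 -4
rot  -> 0 -4 -4 -4 -4
swap -> 0 -4 -4 -4 -4
*    -> 0 -4 -4 16
dup  -> 0 -4 -4 16 16
*    -> 0 -4 -4 256
+    -> 0 -4 252
+    -> 0 248
-6   -> 0 248 -6
swap -> 0 -6 248
over -> 0 -6 248 -6
/    -> 0 -6 -41
mod  -> 0 -6
10   -> 0 -6 10
dup  -> 0 -6 10 10
swap -> 0 -6 10 10
swap -> 0 -6 10 10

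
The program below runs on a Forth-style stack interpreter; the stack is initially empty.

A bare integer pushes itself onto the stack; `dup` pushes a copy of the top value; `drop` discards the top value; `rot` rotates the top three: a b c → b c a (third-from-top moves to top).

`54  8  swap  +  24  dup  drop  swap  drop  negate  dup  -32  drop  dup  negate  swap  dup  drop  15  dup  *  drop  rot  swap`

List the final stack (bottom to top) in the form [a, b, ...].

[24, -24, -24]

54     : [54]
8      : [54, 8]
swap   : [8, 54]
+      : [62]
24     : [62, 24]
dup    : [62, 24, 24]
drop   : [62, 24]
swap   : [24, 62]
drop   : [24]
negate : [-24]
dup    : [-24, -24]
-32    : [-24, -24, -32]
drop   : [-24, -24]
dup    : [-24, -24, -24]
negate : [-24, -24, 24]
swap   : [-24, 24, -24]
dup    : [-24, 24, -24, -24]
drop   : [-24, 24, -24]
15     : [-24, 24, -24, 15]
dup    : [-24, 24, -24, 15, 15]
*      : [-24, 24, -24, 225]
drop   : [-24, 24, -24]
rot    : [24, -24, -24]
swap   : [24, -24, -24]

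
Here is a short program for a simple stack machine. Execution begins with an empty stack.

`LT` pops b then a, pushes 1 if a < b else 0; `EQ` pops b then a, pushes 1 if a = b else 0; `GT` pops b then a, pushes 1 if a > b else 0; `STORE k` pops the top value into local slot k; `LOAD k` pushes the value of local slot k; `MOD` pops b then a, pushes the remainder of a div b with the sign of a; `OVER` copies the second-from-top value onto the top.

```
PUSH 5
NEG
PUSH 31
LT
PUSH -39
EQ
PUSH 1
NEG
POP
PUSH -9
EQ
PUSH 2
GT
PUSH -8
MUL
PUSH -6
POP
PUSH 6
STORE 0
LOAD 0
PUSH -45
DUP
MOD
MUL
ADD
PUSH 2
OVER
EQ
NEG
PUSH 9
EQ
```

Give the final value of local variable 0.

6

PUSH 5   → [5]
NEG      → [-5]
PUSH 31  → [-5, 31]
LT       → [1]
PUSH -39 → [1, -39]
EQ       → [0]
PUSH 1   → [0, 1]
NEG      → [0, -1]
POP      → [0]
PUSH -9  → [0, -9]
EQ       → [0]
PUSH 2   → [0, 2]
GT       → [0]
PUSH -8  → [0, -8]
MUL      → [0]
PUSH -6  → [0, -6]
POP      → [0]
PUSH 6   → [0, 6]
STORE 0  → [0]
LOAD 0   → [0, 6]
PUSH -45 → [0, 6, -45]
DUP      → [0, 6, -45, -45]
MOD      → [0, 6, 0]
MUL      → [0, 0]
ADD      → [0]
PUSH 2   → [0, 2]
OVER     → [0, 2, 0]
EQ       → [0, 0]
NEG      → [0, 0]
PUSH 9   → [0, 0, 9]
EQ       → [0, 0]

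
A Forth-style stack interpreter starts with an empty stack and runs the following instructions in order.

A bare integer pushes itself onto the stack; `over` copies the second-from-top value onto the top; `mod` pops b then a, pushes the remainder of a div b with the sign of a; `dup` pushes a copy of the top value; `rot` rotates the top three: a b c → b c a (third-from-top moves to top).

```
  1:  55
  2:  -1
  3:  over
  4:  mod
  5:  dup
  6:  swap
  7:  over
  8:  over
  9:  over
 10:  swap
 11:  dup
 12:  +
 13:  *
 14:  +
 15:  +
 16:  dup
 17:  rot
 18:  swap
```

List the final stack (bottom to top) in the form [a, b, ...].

55    [55]
-1    [55, -1]
over  [55, -1, 55]
mod   [55, -1]
dup   [55, -1, -1]
swap  [55, -1, -1]
over  [55, -1, -1, -1]
over  [55, -1, -1, -1, -1]
over  [55, -1, -1, -1, -1, -1]
swap  [55, -1, -1, -1, -1, -1]
dup   [55, -1, -1, -1, -1, -1, -1]
+     [55, -1, -1, -1, -1, -2]
*     [55, -1, -1, -1, 2]
+     [55, -1, -1, 1]
+     [55, -1, 0]
dup   [55, -1, 0, 0]
rot   [55, 0, 0, -1]
swap  [55, 0, -1, 0]

[55, 0, -1, 0]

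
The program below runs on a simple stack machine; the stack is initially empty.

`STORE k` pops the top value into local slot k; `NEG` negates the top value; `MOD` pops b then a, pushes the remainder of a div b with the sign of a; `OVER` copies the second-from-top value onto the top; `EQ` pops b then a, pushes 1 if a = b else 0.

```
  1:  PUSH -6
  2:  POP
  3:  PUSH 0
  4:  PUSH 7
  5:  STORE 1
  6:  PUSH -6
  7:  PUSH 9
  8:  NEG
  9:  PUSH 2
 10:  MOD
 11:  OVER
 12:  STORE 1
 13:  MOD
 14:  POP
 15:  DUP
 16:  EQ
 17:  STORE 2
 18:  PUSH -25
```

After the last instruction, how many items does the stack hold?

PUSH -6  → -6
POP      → (empty)
PUSH 0   → 0
PUSH 7   → 0 7
STORE 1  → 0
PUSH -6  → 0 -6
PUSH 9   → 0 -6 9
NEG      → 0 -6 -9
PUSH 2   → 0 -6 -9 2
MOD      → 0 -6 -1
OVER     → 0 -6 -1 -6
STORE 1  → 0 -6 -1
MOD      → 0 0
POP      → 0
DUP      → 0 0
EQ       → 1
STORE 2  → (empty)
PUSH -25 → -25

1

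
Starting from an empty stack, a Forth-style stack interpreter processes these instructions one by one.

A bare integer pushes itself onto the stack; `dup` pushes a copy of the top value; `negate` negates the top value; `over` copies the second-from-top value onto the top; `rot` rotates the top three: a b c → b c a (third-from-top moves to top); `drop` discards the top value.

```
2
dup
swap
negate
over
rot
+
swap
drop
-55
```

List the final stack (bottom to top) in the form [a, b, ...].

[4, -55]

2      : [2]
dup    : [2, 2]
swap   : [2, 2]
negate : [2, -2]
over   : [2, -2, 2]
rot    : [-2, 2, 2]
+      : [-2, 4]
swap   : [4, -2]
drop   : [4]
-55    : [4, -55]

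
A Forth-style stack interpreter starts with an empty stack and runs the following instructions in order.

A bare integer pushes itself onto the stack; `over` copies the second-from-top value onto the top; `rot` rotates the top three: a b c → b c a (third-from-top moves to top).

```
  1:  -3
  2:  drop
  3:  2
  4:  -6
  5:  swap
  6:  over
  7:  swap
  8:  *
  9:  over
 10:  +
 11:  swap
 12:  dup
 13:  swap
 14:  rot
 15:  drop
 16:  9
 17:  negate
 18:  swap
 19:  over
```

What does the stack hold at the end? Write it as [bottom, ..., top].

-3      -3
drop    (empty)
2       2
-6      2 -6
swap    -6 2
over    -6 2 -6
swap    -6 -6 2
*       -6 -12
over    -6 -12 -6
+       -6 -18
swap    -18 -6
dup     -18 -6 -6
swap    -18 -6 -6
rot     -6 -6 -18
drop    -6 -6
9       -6 -6 9
negate  -6 -6 -9
swap    -6 -9 -6
over    -6 -9 -6 -9

[-6, -9, -6, -9]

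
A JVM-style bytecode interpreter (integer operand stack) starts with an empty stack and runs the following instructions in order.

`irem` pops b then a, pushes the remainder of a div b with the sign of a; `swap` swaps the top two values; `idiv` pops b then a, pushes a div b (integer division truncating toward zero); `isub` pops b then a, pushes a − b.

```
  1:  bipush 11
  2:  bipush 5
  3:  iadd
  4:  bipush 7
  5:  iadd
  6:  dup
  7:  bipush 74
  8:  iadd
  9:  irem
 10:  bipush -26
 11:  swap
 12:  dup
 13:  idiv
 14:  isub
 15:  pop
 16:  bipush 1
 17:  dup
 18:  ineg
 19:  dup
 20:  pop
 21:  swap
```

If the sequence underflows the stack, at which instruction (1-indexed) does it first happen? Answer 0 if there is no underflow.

bipush 11   [11]
bipush 5    [11, 5]
iadd        [16]
bipush 7    [16, 7]
iadd        [23]
dup         [23, 23]
bipush 74   [23, 23, 74]
iadd        [23, 97]
irem        [23]
bipush -26  [23, -26]
swap        [-26, 23]
dup         [-26, 23, 23]
idiv        [-26, 1]
isub        [-27]
pop         []
bipush 1    [1]
dup         [1, 1]
ineg        [1, -1]
dup         [1, -1, -1]
pop         [1, -1]
swap        [-1, 1]

0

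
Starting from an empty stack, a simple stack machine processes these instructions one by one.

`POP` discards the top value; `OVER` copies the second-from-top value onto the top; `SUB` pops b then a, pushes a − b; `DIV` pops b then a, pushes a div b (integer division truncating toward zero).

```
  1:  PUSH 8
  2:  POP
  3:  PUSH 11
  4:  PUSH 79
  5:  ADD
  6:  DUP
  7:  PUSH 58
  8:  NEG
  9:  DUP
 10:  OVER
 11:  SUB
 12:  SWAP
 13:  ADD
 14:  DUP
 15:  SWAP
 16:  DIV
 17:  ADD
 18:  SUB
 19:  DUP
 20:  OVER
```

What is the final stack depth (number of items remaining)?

PUSH 8  -> 8
POP     -> (empty)
PUSH 11 -> 11
PUSH 79 -> 11 79
ADD     -> 90
DUP     -> 90 90
PUSH 58 -> 90 90 58
NEG     -> 90 90 -58
DUP     -> 90 90 -58 -58
OVER    -> 90 90 -58 -58 -58
SUB     -> 90 90 -58 0
SWAP    -> 90 90 0 -58
ADD     -> 90 90 -58
DUP     -> 90 90 -58 -58
SWAP    -> 90 90 -58 -58
DIV     -> 90 90 1
ADD     -> 90 91
SUB     -> -1
DUP     -> -1 -1
OVER    -> -1 -1 -1

3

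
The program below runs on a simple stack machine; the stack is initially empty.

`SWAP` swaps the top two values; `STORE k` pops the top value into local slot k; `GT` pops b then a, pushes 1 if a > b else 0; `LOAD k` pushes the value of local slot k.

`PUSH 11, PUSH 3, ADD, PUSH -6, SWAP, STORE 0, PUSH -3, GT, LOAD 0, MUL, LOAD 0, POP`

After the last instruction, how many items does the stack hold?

1

PUSH 11 -> 11
PUSH 3  -> 11 3
ADD     -> 14
PUSH -6 -> 14 -6
SWAP    -> -6 14
STORE 0 -> -6
PUSH -3 -> -6 -3
GT      -> 0
LOAD 0  -> 0 14
MUL     -> 0
LOAD 0  -> 0 14
POP     -> 0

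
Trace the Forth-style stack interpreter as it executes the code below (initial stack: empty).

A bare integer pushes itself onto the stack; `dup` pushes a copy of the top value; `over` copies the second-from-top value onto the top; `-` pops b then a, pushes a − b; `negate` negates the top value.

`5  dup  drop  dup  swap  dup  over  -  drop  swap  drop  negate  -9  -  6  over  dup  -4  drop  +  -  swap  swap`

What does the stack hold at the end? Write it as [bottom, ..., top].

5      → [5]
dup    → [5, 5]
drop   → [5]
dup    → [5, 5]
swap   → [5, 5]
dup    → [5, 5, 5]
over   → [5, 5, 5, 5]
-      → [5, 5, 0]
drop   → [5, 5]
swap   → [5, 5]
drop   → [5]
negate → [-5]
-9     → [-5, -9]
-      → [4]
6      → [4, 6]
over   → [4, 6, 4]
dup    → [4, 6, 4, 4]
-4     → [4, 6, 4, 4, -4]
drop   → [4, 6, 4, 4]
+      → [4, 6, 8]
-      → [4, -2]
swap   → [-2, 4]
swap   → [4, -2]

[4, -2]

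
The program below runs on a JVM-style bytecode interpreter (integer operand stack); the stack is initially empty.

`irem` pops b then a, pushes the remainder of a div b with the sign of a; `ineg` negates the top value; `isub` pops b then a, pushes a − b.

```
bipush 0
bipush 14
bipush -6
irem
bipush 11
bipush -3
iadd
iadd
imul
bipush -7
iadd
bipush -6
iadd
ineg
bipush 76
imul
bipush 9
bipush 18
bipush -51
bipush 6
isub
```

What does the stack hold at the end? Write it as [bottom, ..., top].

[988, 9, 18, -57]

bipush 0   : [0]
bipush 14  : [0, 14]
bipush -6  : [0, 14, -6]
irem       : [0, 2]
bipush 11  : [0, 2, 11]
bipush -3  : [0, 2, 11, -3]
iadd       : [0, 2, 8]
iadd       : [0, 10]
imul       : [0]
bipush -7  : [0, -7]
iadd       : [-7]
bipush -6  : [-7, -6]
iadd       : [-13]
ineg       : [13]
bipush 76  : [13, 76]
imul       : [988]
bipush 9   : [988, 9]
bipush 18  : [988, 9, 18]
bipush -51 : [988, 9, 18, -51]
bipush 6   : [988, 9, 18, -51, 6]
isub       : [988, 9, 18, -57]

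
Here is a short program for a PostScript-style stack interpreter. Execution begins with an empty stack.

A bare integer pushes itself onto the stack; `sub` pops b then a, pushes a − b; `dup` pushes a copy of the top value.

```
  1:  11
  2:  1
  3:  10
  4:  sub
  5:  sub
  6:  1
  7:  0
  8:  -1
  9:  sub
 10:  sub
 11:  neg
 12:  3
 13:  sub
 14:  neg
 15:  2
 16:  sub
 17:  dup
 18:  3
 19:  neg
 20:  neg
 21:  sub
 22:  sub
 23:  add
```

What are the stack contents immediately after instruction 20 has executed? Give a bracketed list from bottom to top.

[20, 1, 1, 3]

11   [11]
1    [11, 1]
10   [11, 1, 10]
sub  [11, -9]
sub  [20]
1    [20, 1]
0    [20, 1, 0]
-1   [20, 1, 0, -1]
sub  [20, 1, 1]
sub  [20, 0]
neg  [20, 0]
3    [20, 0, 3]
sub  [20, -3]
neg  [20, 3]
2    [20, 3, 2]
sub  [20, 1]
dup  [20, 1, 1]
3    [20, 1, 1, 3]
neg  [20, 1, 1, -3]
neg  [20, 1, 1, 3]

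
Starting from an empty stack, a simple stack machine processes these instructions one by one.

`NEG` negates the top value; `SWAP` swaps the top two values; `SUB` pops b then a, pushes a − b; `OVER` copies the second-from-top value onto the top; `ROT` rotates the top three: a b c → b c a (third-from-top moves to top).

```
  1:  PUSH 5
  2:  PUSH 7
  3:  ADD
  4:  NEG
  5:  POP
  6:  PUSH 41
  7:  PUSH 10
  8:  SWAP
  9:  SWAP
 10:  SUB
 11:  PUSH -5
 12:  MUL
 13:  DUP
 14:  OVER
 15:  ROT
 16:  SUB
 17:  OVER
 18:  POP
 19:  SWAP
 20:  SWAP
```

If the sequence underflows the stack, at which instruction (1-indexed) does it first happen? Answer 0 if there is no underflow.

0

PUSH 5  → 5
PUSH 7  → 5 7
ADD     → 12
NEG     → -12
POP     → (empty)
PUSH 41 → 41
PUSH 10 → 41 10
SWAP    → 10 41
SWAP    → 41 10
SUB     → 31
PUSH -5 → 31 -5
MUL     → -155
DUP     → -155 -155
OVER    → -155 -155 -155
ROT     → -155 -155 -155
SUB     → -155 0
OVER    → -155 0 -155
POP     → -155 0
SWAP    → 0 -155
SWAP    → -155 0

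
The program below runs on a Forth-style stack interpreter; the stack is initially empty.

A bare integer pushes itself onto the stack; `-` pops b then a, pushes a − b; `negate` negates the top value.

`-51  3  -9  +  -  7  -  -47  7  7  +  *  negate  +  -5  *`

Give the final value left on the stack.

-3030

-51     [-51]
3       [-51, 3]
-9      [-51, 3, -9]
+       [-51, -6]
-       [-45]
7       [-45, 7]
-       [-52]
-47     [-52, -47]
7       [-52, -47, 7]
7       [-52, -47, 7, 7]
+       [-52, -47, 14]
*       [-52, -658]
negate  [-52, 658]
+       [606]
-5      [606, -5]
*       [-3030]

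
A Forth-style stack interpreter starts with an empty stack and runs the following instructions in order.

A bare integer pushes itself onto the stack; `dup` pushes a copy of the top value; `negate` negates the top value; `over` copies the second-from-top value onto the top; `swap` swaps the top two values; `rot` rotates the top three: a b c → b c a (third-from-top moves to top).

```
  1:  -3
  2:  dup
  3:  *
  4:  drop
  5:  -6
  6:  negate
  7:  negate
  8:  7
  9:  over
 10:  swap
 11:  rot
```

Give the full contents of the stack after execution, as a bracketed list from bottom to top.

-3     → [-3]
dup    → [-3, -3]
*      → [9]
drop   → []
-6     → [-6]
negate → [6]
negate → [-6]
7      → [-6, 7]
over   → [-6, 7, -6]
swap   → [-6, -6, 7]
rot    → [-6, 7, -6]

[-6, 7, -6]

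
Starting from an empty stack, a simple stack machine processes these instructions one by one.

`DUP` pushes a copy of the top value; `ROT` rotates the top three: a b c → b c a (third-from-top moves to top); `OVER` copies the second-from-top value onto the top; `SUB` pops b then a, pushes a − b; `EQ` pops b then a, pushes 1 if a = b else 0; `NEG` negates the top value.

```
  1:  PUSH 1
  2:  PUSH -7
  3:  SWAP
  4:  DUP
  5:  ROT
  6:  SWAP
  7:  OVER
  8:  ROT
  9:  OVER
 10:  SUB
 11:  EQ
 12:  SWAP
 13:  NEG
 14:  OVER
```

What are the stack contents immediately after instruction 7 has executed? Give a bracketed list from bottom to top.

PUSH 1  : 1
PUSH -7 : 1 -7
SWAP    : -7 1
DUP     : -7 1 1
ROT     : 1 1 -7
SWAP    : 1 -7 1
OVER    : 1 -7 1 -7

[1, -7, 1, -7]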